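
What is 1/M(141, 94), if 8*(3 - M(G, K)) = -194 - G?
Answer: 8/359 ≈ 0.022284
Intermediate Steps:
M(G, K) = 109/4 + G/8 (M(G, K) = 3 - (-194 - G)/8 = 3 + (97/4 + G/8) = 109/4 + G/8)
1/M(141, 94) = 1/(109/4 + (1/8)*141) = 1/(109/4 + 141/8) = 1/(359/8) = 8/359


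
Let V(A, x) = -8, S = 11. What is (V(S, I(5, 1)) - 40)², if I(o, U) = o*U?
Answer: 2304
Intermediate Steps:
I(o, U) = U*o
(V(S, I(5, 1)) - 40)² = (-8 - 40)² = (-48)² = 2304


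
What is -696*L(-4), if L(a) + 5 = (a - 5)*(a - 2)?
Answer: -34104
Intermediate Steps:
L(a) = -5 + (-5 + a)*(-2 + a) (L(a) = -5 + (a - 5)*(a - 2) = -5 + (-5 + a)*(-2 + a))
-696*L(-4) = -696*(5 + (-4)² - 7*(-4)) = -696*(5 + 16 + 28) = -696*49 = -34104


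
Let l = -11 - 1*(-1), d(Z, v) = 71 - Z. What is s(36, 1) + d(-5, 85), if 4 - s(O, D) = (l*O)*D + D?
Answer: 439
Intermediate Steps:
l = -10 (l = -11 + 1 = -10)
s(O, D) = 4 - D + 10*D*O (s(O, D) = 4 - ((-10*O)*D + D) = 4 - (-10*D*O + D) = 4 - (D - 10*D*O) = 4 + (-D + 10*D*O) = 4 - D + 10*D*O)
s(36, 1) + d(-5, 85) = (4 - 1*1 + 10*1*36) + (71 - 1*(-5)) = (4 - 1 + 360) + (71 + 5) = 363 + 76 = 439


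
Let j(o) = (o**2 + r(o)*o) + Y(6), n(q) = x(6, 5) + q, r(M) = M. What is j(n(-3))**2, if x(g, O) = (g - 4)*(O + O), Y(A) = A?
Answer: 341056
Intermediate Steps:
x(g, O) = 2*O*(-4 + g) (x(g, O) = (-4 + g)*(2*O) = 2*O*(-4 + g))
n(q) = 20 + q (n(q) = 2*5*(-4 + 6) + q = 2*5*2 + q = 20 + q)
j(o) = 6 + 2*o**2 (j(o) = (o**2 + o*o) + 6 = (o**2 + o**2) + 6 = 2*o**2 + 6 = 6 + 2*o**2)
j(n(-3))**2 = (6 + 2*(20 - 3)**2)**2 = (6 + 2*17**2)**2 = (6 + 2*289)**2 = (6 + 578)**2 = 584**2 = 341056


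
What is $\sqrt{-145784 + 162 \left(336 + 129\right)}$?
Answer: $i \sqrt{70454} \approx 265.43 i$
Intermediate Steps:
$\sqrt{-145784 + 162 \left(336 + 129\right)} = \sqrt{-145784 + 162 \cdot 465} = \sqrt{-145784 + 75330} = \sqrt{-70454} = i \sqrt{70454}$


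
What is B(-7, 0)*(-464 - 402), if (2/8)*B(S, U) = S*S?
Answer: -169736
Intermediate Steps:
B(S, U) = 4*S² (B(S, U) = 4*(S*S) = 4*S²)
B(-7, 0)*(-464 - 402) = (4*(-7)²)*(-464 - 402) = (4*49)*(-866) = 196*(-866) = -169736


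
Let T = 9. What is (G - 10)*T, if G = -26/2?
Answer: -207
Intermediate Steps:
G = -13 (G = -26*½ = -13)
(G - 10)*T = (-13 - 10)*9 = -23*9 = -207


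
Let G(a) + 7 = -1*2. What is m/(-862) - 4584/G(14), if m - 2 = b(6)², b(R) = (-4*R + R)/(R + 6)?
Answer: 5268493/10344 ≈ 509.33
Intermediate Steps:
G(a) = -9 (G(a) = -7 - 1*2 = -7 - 2 = -9)
b(R) = -3*R/(6 + R) (b(R) = (-3*R)/(6 + R) = -3*R/(6 + R))
m = 17/4 (m = 2 + (-3*6/(6 + 6))² = 2 + (-3*6/12)² = 2 + (-3*6*1/12)² = 2 + (-3/2)² = 2 + 9/4 = 17/4 ≈ 4.2500)
m/(-862) - 4584/G(14) = (17/4)/(-862) - 4584/(-9) = (17/4)*(-1/862) - 4584*(-⅑) = -17/3448 + 1528/3 = 5268493/10344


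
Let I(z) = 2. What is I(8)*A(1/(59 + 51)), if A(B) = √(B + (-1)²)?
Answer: √12210/55 ≈ 2.0091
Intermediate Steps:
A(B) = √(1 + B) (A(B) = √(B + 1) = √(1 + B))
I(8)*A(1/(59 + 51)) = 2*√(1 + 1/(59 + 51)) = 2*√(1 + 1/110) = 2*√(111/110) = 2*(√12210/110) = √12210/55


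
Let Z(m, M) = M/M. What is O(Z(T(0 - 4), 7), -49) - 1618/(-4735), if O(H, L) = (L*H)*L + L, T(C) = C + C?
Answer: 11138338/4735 ≈ 2352.3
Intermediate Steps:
T(C) = 2*C
Z(m, M) = 1
O(H, L) = L + H*L**2 (O(H, L) = (H*L)*L + L = H*L**2 + L = L + H*L**2)
O(Z(T(0 - 4), 7), -49) - 1618/(-4735) = -49*(1 + 1*(-49)) - 1618/(-4735) = -49*(1 - 49) - 1618*(-1)/4735 = -49*(-48) - 1*(-1618/4735) = 2352 + 1618/4735 = 11138338/4735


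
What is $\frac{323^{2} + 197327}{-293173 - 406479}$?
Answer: $- \frac{75414}{174913} \approx -0.43115$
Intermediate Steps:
$\frac{323^{2} + 197327}{-293173 - 406479} = \frac{104329 + 197327}{-699652} = 301656 \left(- \frac{1}{699652}\right) = - \frac{75414}{174913}$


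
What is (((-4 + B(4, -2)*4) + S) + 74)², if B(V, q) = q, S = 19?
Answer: 6561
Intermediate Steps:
(((-4 + B(4, -2)*4) + S) + 74)² = (((-4 - 2*4) + 19) + 74)² = (((-4 - 8) + 19) + 74)² = ((-12 + 19) + 74)² = (7 + 74)² = 81² = 6561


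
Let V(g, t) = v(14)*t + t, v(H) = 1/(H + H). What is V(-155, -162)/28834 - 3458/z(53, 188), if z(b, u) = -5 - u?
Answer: 1395458251/77909468 ≈ 17.911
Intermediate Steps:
v(H) = 1/(2*H)
V(g, t) = 29*t/28 (V(g, t) = ((½)/14)*t + t = ((½)*(1/14))*t + t = t/28 + t = 29*t/28)
V(-155, -162)/28834 - 3458/z(53, 188) = ((29/28)*(-162))/28834 - 3458/(-5 - 1*188) = -2349/14*1/28834 - 3458/(-5 - 188) = -2349/403676 - 3458/(-193) = -2349/403676 - 3458*(-1/193) = -2349/403676 + 3458/193 = 1395458251/77909468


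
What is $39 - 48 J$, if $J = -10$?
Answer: $519$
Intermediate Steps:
$39 - 48 J = 39 - -480 = 39 + 480 = 519$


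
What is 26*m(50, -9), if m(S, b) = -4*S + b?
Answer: -5434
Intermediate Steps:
m(S, b) = b - 4*S
26*m(50, -9) = 26*(-9 - 4*50) = 26*(-9 - 200) = 26*(-209) = -5434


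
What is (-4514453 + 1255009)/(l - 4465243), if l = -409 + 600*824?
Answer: 814861/992813 ≈ 0.82076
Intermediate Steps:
l = 493991 (l = -409 + 494400 = 493991)
(-4514453 + 1255009)/(l - 4465243) = (-4514453 + 1255009)/(493991 - 4465243) = -3259444/(-3971252) = -3259444*(-1/3971252) = 814861/992813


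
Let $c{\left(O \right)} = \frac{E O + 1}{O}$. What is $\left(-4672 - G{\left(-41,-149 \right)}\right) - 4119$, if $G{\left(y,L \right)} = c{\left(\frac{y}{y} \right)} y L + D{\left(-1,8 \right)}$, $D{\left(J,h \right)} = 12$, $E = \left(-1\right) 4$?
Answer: $9524$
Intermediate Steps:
$E = -4$
$c{\left(O \right)} = \frac{1 - 4 O}{O}$ ($c{\left(O \right)} = \frac{- 4 O + 1}{O} = \frac{1 - 4 O}{O}$)
$G{\left(y,L \right)} = 12 - 3 L y$ ($G{\left(y,L \right)} = \left(-4 + \frac{1}{y \frac{1}{y}}\right) y L + 12 = \left(-4 + 1^{-1}\right) y L + 12 = \left(-4 + 1\right) y L + 12 = - 3 y L + 12 = - 3 L y + 12 = 12 - 3 L y$)
$\left(-4672 - G{\left(-41,-149 \right)}\right) - 4119 = \left(-4672 - \left(12 - \left(-447\right) \left(-41\right)\right)\right) - 4119 = \left(-4672 - \left(12 - 18327\right)\right) - 4119 = \left(-4672 - -18315\right) - 4119 = \left(-4672 + 18315\right) - 4119 = 13643 - 4119 = 9524$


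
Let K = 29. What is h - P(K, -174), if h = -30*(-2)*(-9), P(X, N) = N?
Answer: -366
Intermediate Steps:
h = -540 (h = 60*(-9) = -540)
h - P(K, -174) = -540 - 1*(-174) = -540 + 174 = -366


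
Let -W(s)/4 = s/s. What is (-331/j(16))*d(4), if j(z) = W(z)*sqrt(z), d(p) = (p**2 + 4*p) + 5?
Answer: 12247/16 ≈ 765.44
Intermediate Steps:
W(s) = -4 (W(s) = -4*s/s = -4*1 = -4)
d(p) = 5 + p**2 + 4*p
j(z) = -4*sqrt(z)
(-331/j(16))*d(4) = (-331/((-4*sqrt(16))))*(5 + 4**2 + 4*4) = (-331/((-4*4)))*(5 + 16 + 16) = -331/(-16)*37 = -331*(-1/16)*37 = (331/16)*37 = 12247/16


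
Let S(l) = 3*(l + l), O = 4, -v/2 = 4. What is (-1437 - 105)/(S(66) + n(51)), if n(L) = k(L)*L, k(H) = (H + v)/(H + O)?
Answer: -28270/7991 ≈ -3.5377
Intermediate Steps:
v = -8 (v = -2*4 = -8)
k(H) = (-8 + H)/(4 + H) (k(H) = (H - 8)/(H + 4) = (-8 + H)/(4 + H))
S(l) = 6*l (S(l) = 3*(2*l) = 6*l)
n(L) = L*(-8 + L)/(4 + L) (n(L) = ((-8 + L)/(4 + L))*L = L*(-8 + L)/(4 + L))
(-1437 - 105)/(S(66) + n(51)) = (-1437 - 105)/(6*66 + 51*(-8 + 51)/(4 + 51)) = -1542/(396 + 51*43/55) = -1542/(396 + 51*(1/55)*43) = -1542/(396 + 2193/55) = -1542/23973/55 = -1542*55/23973 = -28270/7991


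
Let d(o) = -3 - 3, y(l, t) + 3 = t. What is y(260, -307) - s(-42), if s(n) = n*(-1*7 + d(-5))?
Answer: -856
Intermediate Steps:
y(l, t) = -3 + t
d(o) = -6
s(n) = -13*n (s(n) = n*(-1*7 - 6) = n*(-7 - 6) = n*(-13) = -13*n)
y(260, -307) - s(-42) = (-3 - 307) - (-13)*(-42) = -310 - 1*546 = -310 - 546 = -856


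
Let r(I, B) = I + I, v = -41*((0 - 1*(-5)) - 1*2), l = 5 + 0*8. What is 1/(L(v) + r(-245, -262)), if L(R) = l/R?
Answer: -123/60275 ≈ -0.0020406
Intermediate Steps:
l = 5 (l = 5 + 0 = 5)
v = -123 (v = -41*((0 + 5) - 2) = -41*(5 - 2) = -41*3 = -123)
L(R) = 5/R
r(I, B) = 2*I
1/(L(v) + r(-245, -262)) = 1/(5/(-123) + 2*(-245)) = 1/(5*(-1/123) - 490) = 1/(-5/123 - 490) = 1/(-60275/123) = -123/60275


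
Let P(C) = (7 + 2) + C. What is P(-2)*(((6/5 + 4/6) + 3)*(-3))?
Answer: -511/5 ≈ -102.20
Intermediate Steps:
P(C) = 9 + C
P(-2)*(((6/5 + 4/6) + 3)*(-3)) = (9 - 2)*(((6/5 + 4/6) + 3)*(-3)) = 7*(((6*(⅕) + 4*(⅙)) + 3)*(-3)) = 7*(((6/5 + ⅔) + 3)*(-3)) = 7*((28/15 + 3)*(-3)) = 7*((73/15)*(-3)) = 7*(-73/5) = -511/5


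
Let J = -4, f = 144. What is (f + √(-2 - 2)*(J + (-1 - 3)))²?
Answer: 20480 - 4608*I ≈ 20480.0 - 4608.0*I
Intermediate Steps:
(f + √(-2 - 2)*(J + (-1 - 3)))² = (144 + √(-2 - 2)*(-4 + (-1 - 3)))² = (144 + √(-4)*(-4 - 4))² = (144 + (2*I)*(-8))² = (144 - 16*I)²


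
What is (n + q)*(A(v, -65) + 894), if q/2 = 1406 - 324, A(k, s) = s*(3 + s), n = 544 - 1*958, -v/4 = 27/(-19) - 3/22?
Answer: 8617000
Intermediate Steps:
v = 1302/209 (v = -4*(27/(-19) - 3/22) = -4*(27*(-1/19) - 3*1/22) = -4*(-27/19 - 3/22) = -4*(-651/418) = 1302/209 ≈ 6.2297)
n = -414 (n = 544 - 958 = -414)
q = 2164 (q = 2*(1406 - 324) = 2*1082 = 2164)
(n + q)*(A(v, -65) + 894) = (-414 + 2164)*(-65*(3 - 65) + 894) = 1750*(-65*(-62) + 894) = 1750*(4030 + 894) = 1750*4924 = 8617000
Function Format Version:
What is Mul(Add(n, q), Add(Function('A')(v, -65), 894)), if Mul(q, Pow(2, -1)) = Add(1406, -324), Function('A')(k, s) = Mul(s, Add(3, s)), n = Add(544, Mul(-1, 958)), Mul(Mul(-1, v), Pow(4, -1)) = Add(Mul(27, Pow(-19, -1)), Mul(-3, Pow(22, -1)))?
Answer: 8617000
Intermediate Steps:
v = Rational(1302, 209) (v = Mul(-4, Add(Mul(27, Pow(-19, -1)), Mul(-3, Pow(22, -1)))) = Mul(-4, Add(Mul(27, Rational(-1, 19)), Mul(-3, Rational(1, 22)))) = Mul(-4, Add(Rational(-27, 19), Rational(-3, 22))) = Mul(-4, Rational(-651, 418)) = Rational(1302, 209) ≈ 6.2297)
n = -414 (n = Add(544, -958) = -414)
q = 2164 (q = Mul(2, Add(1406, -324)) = Mul(2, 1082) = 2164)
Mul(Add(n, q), Add(Function('A')(v, -65), 894)) = Mul(Add(-414, 2164), Add(Mul(-65, Add(3, -65)), 894)) = Mul(1750, Add(Mul(-65, -62), 894)) = Mul(1750, Add(4030, 894)) = Mul(1750, 4924) = 8617000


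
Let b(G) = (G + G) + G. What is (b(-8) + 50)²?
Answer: 676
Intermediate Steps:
b(G) = 3*G (b(G) = 2*G + G = 3*G)
(b(-8) + 50)² = (3*(-8) + 50)² = (-24 + 50)² = 26² = 676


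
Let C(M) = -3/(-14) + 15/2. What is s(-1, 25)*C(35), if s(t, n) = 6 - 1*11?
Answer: -270/7 ≈ -38.571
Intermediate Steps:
C(M) = 54/7 (C(M) = -3*(-1/14) + 15*(½) = 3/14 + 15/2 = 54/7)
s(t, n) = -5 (s(t, n) = 6 - 11 = -5)
s(-1, 25)*C(35) = -5*54/7 = -270/7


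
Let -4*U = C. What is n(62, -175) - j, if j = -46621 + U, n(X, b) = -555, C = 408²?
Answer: 87682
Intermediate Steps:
C = 166464
U = -41616 (U = -¼*166464 = -41616)
j = -88237 (j = -46621 - 41616 = -88237)
n(62, -175) - j = -555 - 1*(-88237) = -555 + 88237 = 87682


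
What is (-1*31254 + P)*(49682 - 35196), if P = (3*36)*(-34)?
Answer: -505938036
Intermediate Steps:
P = -3672 (P = 108*(-34) = -3672)
(-1*31254 + P)*(49682 - 35196) = (-1*31254 - 3672)*(49682 - 35196) = (-31254 - 3672)*14486 = -34926*14486 = -505938036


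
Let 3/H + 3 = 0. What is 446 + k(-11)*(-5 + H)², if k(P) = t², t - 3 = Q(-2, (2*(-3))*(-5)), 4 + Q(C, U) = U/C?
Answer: 9662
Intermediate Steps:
Q(C, U) = -4 + U/C
H = -1 (H = 3/(-3 + 0) = 3/(-3) = 3*(-⅓) = -1)
t = -16 (t = 3 + (-4 + ((2*(-3))*(-5))/(-2)) = 3 + (-4 - 6*(-5)*(-½)) = 3 + (-4 + 30*(-½)) = 3 + (-4 - 15) = 3 - 19 = -16)
k(P) = 256 (k(P) = (-16)² = 256)
446 + k(-11)*(-5 + H)² = 446 + 256*(-5 - 1)² = 446 + 256*(-6)² = 446 + 256*36 = 446 + 9216 = 9662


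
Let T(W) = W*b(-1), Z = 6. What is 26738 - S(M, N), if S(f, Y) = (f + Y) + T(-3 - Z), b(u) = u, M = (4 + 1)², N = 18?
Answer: 26686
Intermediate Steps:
M = 25 (M = 5² = 25)
T(W) = -W (T(W) = W*(-1) = -W)
S(f, Y) = 9 + Y + f (S(f, Y) = (f + Y) - (-3 - 1*6) = (Y + f) - (-3 - 6) = (Y + f) - 1*(-9) = (Y + f) + 9 = 9 + Y + f)
26738 - S(M, N) = 26738 - (9 + 18 + 25) = 26738 - 1*52 = 26738 - 52 = 26686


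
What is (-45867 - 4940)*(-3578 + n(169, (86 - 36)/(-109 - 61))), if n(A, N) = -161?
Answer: 189967373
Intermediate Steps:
(-45867 - 4940)*(-3578 + n(169, (86 - 36)/(-109 - 61))) = (-45867 - 4940)*(-3578 - 161) = -50807*(-3739) = 189967373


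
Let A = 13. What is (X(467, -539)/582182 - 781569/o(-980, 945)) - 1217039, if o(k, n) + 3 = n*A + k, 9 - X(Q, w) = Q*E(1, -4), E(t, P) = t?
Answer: -4004176873392735/3289910482 ≈ -1.2171e+6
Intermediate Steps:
X(Q, w) = 9 - Q
o(k, n) = -3 + k + 13*n (o(k, n) = -3 + (n*13 + k) = -3 + (13*n + k) = -3 + (k + 13*n) = -3 + k + 13*n)
(X(467, -539)/582182 - 781569/o(-980, 945)) - 1217039 = ((9 - 1*467)/582182 - 781569/(-3 - 980 + 13*945)) - 1217039 = ((9 - 467)*(1/582182) - 781569/(-3 - 980 + 12285)) - 1217039 = (-458*1/582182 - 781569/11302) - 1217039 = (-229/291091 - 781569*1/11302) - 1217039 = (-229/291091 - 781569/11302) - 1217039 = -227510289937/3289910482 - 1217039 = -4004176873392735/3289910482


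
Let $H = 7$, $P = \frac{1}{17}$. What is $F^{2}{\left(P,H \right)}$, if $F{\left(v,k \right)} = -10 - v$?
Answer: $\frac{29241}{289} \approx 101.18$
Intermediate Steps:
$P = \frac{1}{17} \approx 0.058824$
$F^{2}{\left(P,H \right)} = \left(-10 - \frac{1}{17}\right)^{2} = \left(- \frac{171}{17}\right)^{2} = \frac{29241}{289}$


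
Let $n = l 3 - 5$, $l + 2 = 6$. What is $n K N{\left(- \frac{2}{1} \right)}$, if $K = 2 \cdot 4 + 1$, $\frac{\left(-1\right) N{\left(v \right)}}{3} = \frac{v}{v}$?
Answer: $-189$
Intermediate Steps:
$l = 4$ ($l = -2 + 6 = 4$)
$N{\left(v \right)} = -3$ ($N{\left(v \right)} = - 3 \frac{v}{v} = \left(-3\right) 1 = -3$)
$n = 7$ ($n = 4 \cdot 3 - 5 = 12 - 5 = 7$)
$K = 9$ ($K = 8 + 1 = 9$)
$n K N{\left(- \frac{2}{1} \right)} = 7 \cdot 9 \left(-3\right) = 63 \left(-3\right) = -189$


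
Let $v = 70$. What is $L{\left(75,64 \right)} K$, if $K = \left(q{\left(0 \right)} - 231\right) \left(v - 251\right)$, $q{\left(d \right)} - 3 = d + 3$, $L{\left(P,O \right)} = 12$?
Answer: $488700$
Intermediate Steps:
$q{\left(d \right)} = 6 + d$ ($q{\left(d \right)} = 3 + \left(d + 3\right) = 3 + \left(3 + d\right) = 6 + d$)
$K = 40725$ ($K = \left(\left(6 + 0\right) - 231\right) \left(70 - 251\right) = \left(6 - 231\right) \left(-181\right) = \left(-225\right) \left(-181\right) = 40725$)
$L{\left(75,64 \right)} K = 12 \cdot 40725 = 488700$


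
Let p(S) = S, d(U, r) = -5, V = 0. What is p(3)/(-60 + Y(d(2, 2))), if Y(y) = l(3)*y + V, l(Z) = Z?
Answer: -1/25 ≈ -0.040000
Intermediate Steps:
Y(y) = 3*y (Y(y) = 3*y + 0 = 3*y)
p(3)/(-60 + Y(d(2, 2))) = 3/(-60 + 3*(-5)) = 3/(-60 - 15) = 3/(-75) = 3*(-1/75) = -1/25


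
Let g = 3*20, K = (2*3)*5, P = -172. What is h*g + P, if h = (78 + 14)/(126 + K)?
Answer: -1776/13 ≈ -136.62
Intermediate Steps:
K = 30 (K = 6*5 = 30)
g = 60
h = 23/39 (h = (78 + 14)/(126 + 30) = 92/156 = 92*(1/156) = 23/39 ≈ 0.58974)
h*g + P = (23/39)*60 - 172 = 460/13 - 172 = -1776/13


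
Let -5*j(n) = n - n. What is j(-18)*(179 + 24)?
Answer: 0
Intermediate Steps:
j(n) = 0 (j(n) = -(n - n)/5 = -⅕*0 = 0)
j(-18)*(179 + 24) = 0*(179 + 24) = 0*203 = 0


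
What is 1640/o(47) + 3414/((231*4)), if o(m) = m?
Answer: 279303/7238 ≈ 38.588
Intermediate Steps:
1640/o(47) + 3414/((231*4)) = 1640/47 + 3414/((231*4)) = 1640*(1/47) + 3414/924 = 1640/47 + 3414*(1/924) = 1640/47 + 569/154 = 279303/7238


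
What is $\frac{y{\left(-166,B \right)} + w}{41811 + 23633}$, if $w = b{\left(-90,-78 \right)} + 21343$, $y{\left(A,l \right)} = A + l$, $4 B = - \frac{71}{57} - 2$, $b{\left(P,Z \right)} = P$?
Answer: $\frac{4807651}{14921232} \approx 0.3222$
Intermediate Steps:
$B = - \frac{185}{228}$ ($B = \frac{- \frac{71}{57} - 2}{4} = \frac{1}{4} \left(- \frac{185}{57}\right) = - \frac{185}{228} \approx -0.8114$)
$w = 21253$ ($w = -90 + 21343 = 21253$)
$\frac{y{\left(-166,B \right)} + w}{41811 + 23633} = \frac{\left(-166 - \frac{185}{228}\right) + 21253}{41811 + 23633} = \frac{- \frac{38033}{228} + 21253}{65444} = \frac{4807651}{228} \cdot \frac{1}{65444} = \frac{4807651}{14921232}$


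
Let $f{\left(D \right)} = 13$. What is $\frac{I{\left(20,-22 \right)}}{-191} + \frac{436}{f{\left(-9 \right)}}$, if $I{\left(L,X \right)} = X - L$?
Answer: $\frac{83822}{2483} \approx 33.758$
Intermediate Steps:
$\frac{I{\left(20,-22 \right)}}{-191} + \frac{436}{f{\left(-9 \right)}} = \frac{-22 - 20}{-191} + \frac{436}{13} = \left(-22 - 20\right) \left(- \frac{1}{191}\right) + 436 \cdot \frac{1}{13} = \left(-42\right) \left(- \frac{1}{191}\right) + \frac{436}{13} = \frac{42}{191} + \frac{436}{13} = \frac{83822}{2483}$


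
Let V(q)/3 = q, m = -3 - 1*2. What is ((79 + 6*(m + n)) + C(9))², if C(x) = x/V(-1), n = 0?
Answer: 2116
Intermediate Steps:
m = -5 (m = -3 - 2 = -5)
V(q) = 3*q
C(x) = -x/3 (C(x) = x/((3*(-1))) = x/(-3) = x*(-⅓) = -x/3)
((79 + 6*(m + n)) + C(9))² = ((79 + 6*(-5 + 0)) - ⅓*9)² = ((79 + 6*(-5)) - 3)² = ((79 - 30) - 3)² = (49 - 3)² = 46² = 2116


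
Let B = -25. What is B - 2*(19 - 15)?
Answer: -33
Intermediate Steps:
B - 2*(19 - 15) = -25 - 2*(19 - 15) = -25 - 2*4 = -25 - 8 = -33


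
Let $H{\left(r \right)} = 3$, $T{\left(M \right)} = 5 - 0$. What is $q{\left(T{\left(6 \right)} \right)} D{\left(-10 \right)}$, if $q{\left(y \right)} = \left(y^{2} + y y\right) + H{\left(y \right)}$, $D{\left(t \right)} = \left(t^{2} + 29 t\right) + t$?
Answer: $-10600$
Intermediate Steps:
$T{\left(M \right)} = 5$ ($T{\left(M \right)} = 5 + 0 = 5$)
$D{\left(t \right)} = t^{2} + 30 t$
$q{\left(y \right)} = 3 + 2 y^{2}$ ($q{\left(y \right)} = \left(y^{2} + y y\right) + 3 = \left(y^{2} + y^{2}\right) + 3 = 2 y^{2} + 3 = 3 + 2 y^{2}$)
$q{\left(T{\left(6 \right)} \right)} D{\left(-10 \right)} = \left(3 + 2 \cdot 5^{2}\right) \left(- 10 \left(30 - 10\right)\right) = \left(3 + 2 \cdot 25\right) \left(\left(-10\right) 20\right) = \left(3 + 50\right) \left(-200\right) = 53 \left(-200\right) = -10600$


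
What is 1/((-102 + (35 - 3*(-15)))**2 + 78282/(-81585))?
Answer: 9065/4378762 ≈ 0.0020702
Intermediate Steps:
1/((-102 + (35 - 3*(-15)))**2 + 78282/(-81585)) = 1/((-102 + (35 + 45))**2 + 78282*(-1/81585)) = 1/((-102 + 80)**2 - 8698/9065) = 1/((-22)**2 - 8698/9065) = 1/(484 - 8698/9065) = 1/(4378762/9065) = 9065/4378762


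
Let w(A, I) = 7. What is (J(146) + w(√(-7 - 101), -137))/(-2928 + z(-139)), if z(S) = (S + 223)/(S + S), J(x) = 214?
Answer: -30719/407034 ≈ -0.075470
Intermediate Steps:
z(S) = (223 + S)/(2*S) (z(S) = (223 + S)/((2*S)) = (223 + S)*(1/(2*S)) = (223 + S)/(2*S))
(J(146) + w(√(-7 - 101), -137))/(-2928 + z(-139)) = (214 + 7)/(-2928 + (½)*(223 - 139)/(-139)) = 221/(-2928 + (½)*(-1/139)*84) = 221/(-2928 - 42/139) = 221/(-407034/139) = 221*(-139/407034) = -30719/407034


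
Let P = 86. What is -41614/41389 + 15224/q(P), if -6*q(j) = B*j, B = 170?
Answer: -1097258374/151276795 ≈ -7.2533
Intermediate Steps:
q(j) = -85*j/3
-41614/41389 + 15224/q(P) = -41614/41389 + 15224/((-85/3*86)) = -41614*1/41389 + 15224/(-7310/3) = -41614/41389 + 15224*(-3/7310) = -41614/41389 - 22836/3655 = -1097258374/151276795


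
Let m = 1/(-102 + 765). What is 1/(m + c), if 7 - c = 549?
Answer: -663/359345 ≈ -0.0018450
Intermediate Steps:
c = -542 (c = 7 - 1*549 = 7 - 549 = -542)
m = 1/663 ≈ 0.0015083
1/(m + c) = 1/(1/663 - 542) = 1/(-359345/663) = -663/359345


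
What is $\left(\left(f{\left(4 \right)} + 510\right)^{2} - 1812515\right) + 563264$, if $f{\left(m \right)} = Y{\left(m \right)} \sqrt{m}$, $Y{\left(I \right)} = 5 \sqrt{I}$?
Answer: $-968351$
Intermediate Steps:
$f{\left(m \right)} = 5 m$ ($f{\left(m \right)} = 5 \sqrt{m} \sqrt{m} = 5 m$)
$\left(\left(f{\left(4 \right)} + 510\right)^{2} - 1812515\right) + 563264 = \left(\left(5 \cdot 4 + 510\right)^{2} - 1812515\right) + 563264 = \left(\left(20 + 510\right)^{2} - 1812515\right) + 563264 = \left(530^{2} - 1812515\right) + 563264 = \left(280900 - 1812515\right) + 563264 = -1531615 + 563264 = -968351$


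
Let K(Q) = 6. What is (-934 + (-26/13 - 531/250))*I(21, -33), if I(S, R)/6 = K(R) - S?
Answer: 2110779/25 ≈ 84431.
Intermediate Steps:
I(S, R) = 36 - 6*S (I(S, R) = 6*(6 - S) = 36 - 6*S)
(-934 + (-26/13 - 531/250))*I(21, -33) = (-934 + (-26/13 - 531/250))*(36 - 6*21) = (-934 + (-26*1/13 - 531*1/250))*(36 - 126) = (-934 + (-2 - 531/250))*(-90) = (-934 - 1031/250)*(-90) = -234531/250*(-90) = 2110779/25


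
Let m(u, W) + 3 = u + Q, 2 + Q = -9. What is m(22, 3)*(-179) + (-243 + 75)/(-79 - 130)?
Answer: -299120/209 ≈ -1431.2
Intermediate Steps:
Q = -11 (Q = -2 - 9 = -11)
m(u, W) = -14 + u (m(u, W) = -3 + (u - 11) = -3 + (-11 + u) = -14 + u)
m(22, 3)*(-179) + (-243 + 75)/(-79 - 130) = (-14 + 22)*(-179) + (-243 + 75)/(-79 - 130) = 8*(-179) - 168/(-209) = -1432 - 168*(-1/209) = -1432 + 168/209 = -299120/209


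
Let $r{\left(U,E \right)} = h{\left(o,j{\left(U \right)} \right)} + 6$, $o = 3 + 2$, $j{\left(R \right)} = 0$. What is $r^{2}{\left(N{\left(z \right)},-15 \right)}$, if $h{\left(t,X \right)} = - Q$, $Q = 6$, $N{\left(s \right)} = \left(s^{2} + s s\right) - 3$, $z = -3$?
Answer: $0$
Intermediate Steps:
$N{\left(s \right)} = -3 + 2 s^{2}$ ($N{\left(s \right)} = \left(s^{2} + s^{2}\right) - 3 = 2 s^{2} - 3 = -3 + 2 s^{2}$)
$o = 5$
$h{\left(t,X \right)} = -6$ ($h{\left(t,X \right)} = \left(-1\right) 6 = -6$)
$r{\left(U,E \right)} = 0$ ($r{\left(U,E \right)} = -6 + 6 = 0$)
$r^{2}{\left(N{\left(z \right)},-15 \right)} = 0^{2} = 0$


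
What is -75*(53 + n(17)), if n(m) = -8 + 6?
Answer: -3825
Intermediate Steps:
n(m) = -2
-75*(53 + n(17)) = -75*(53 - 2) = -75*51 = -3825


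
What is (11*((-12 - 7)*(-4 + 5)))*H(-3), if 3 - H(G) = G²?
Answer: 1254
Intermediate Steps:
H(G) = 3 - G²
(11*((-12 - 7)*(-4 + 5)))*H(-3) = (11*((-12 - 7)*(-4 + 5)))*(3 - 1*(-3)²) = (11*(-19*1))*(3 - 1*9) = (11*(-19))*(3 - 9) = -209*(-6) = 1254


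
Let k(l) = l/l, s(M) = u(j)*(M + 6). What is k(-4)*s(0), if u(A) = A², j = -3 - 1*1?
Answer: 96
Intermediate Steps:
j = -4 (j = -3 - 1 = -4)
s(M) = 96 + 16*M (s(M) = (-4)²*(M + 6) = 16*(6 + M) = 96 + 16*M)
k(l) = 1
k(-4)*s(0) = 1*(96 + 16*0) = 1*(96 + 0) = 1*96 = 96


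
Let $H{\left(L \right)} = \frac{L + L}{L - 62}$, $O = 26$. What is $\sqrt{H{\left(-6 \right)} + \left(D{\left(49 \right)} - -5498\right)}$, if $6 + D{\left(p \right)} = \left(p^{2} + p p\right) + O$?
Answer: $\frac{\sqrt{2982531}}{17} \approx 101.59$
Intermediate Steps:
$D{\left(p \right)} = 20 + 2 p^{2}$ ($D{\left(p \right)} = -6 + \left(\left(p^{2} + p p\right) + 26\right) = -6 + \left(\left(p^{2} + p^{2}\right) + 26\right) = -6 + \left(2 p^{2} + 26\right) = -6 + \left(26 + 2 p^{2}\right) = 20 + 2 p^{2}$)
$H{\left(L \right)} = \frac{2 L}{-62 + L}$
$\sqrt{H{\left(-6 \right)} + \left(D{\left(49 \right)} - -5498\right)} = \sqrt{2 \left(-6\right) \frac{1}{-62 - 6} + \left(\left(20 + 2 \cdot 49^{2}\right) - -5498\right)} = \sqrt{2 \left(-6\right) \frac{1}{-68} + \left(\left(20 + 2 \cdot 2401\right) + 5498\right)} = \sqrt{2 \left(-6\right) \left(- \frac{1}{68}\right) + \left(\left(20 + 4802\right) + 5498\right)} = \sqrt{\frac{3}{17} + \left(4822 + 5498\right)} = \sqrt{\frac{3}{17} + 10320} = \sqrt{\frac{175443}{17}} = \frac{\sqrt{2982531}}{17}$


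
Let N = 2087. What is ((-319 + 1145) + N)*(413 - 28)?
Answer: 1121505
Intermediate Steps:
((-319 + 1145) + N)*(413 - 28) = ((-319 + 1145) + 2087)*(413 - 28) = (826 + 2087)*385 = 2913*385 = 1121505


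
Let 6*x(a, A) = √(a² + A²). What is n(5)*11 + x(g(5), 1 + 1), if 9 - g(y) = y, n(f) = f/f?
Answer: 11 + √5/3 ≈ 11.745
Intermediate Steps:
n(f) = 1
g(y) = 9 - y
x(a, A) = √(A² + a²)/6 (x(a, A) = √(a² + A²)/6 = √(A² + a²)/6)
n(5)*11 + x(g(5), 1 + 1) = 1*11 + √((1 + 1)² + (9 - 1*5)²)/6 = 11 + √(2² + (9 - 5)²)/6 = 11 + √(4 + 4²)/6 = 11 + √(4 + 16)/6 = 11 + √20/6 = 11 + (2*√5)/6 = 11 + √5/3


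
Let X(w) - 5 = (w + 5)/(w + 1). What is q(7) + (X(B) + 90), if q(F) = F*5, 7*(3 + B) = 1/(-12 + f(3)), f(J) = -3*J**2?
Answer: 70565/547 ≈ 129.00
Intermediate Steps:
B = -820/273 (B = -3 + 1/(7*(-12 - 3*3**2)) = -3 + 1/(7*(-12 - 3*9)) = -3 + 1/(7*(-12 - 27)) = -3 + (1/7)/(-39) = -3 + (1/7)*(-1/39) = -3 - 1/273 = -820/273 ≈ -3.0037)
X(w) = 5 + (5 + w)/(1 + w) (X(w) = 5 + (w + 5)/(w + 1) = 5 + (5 + w)/(1 + w))
q(F) = 5*F
q(7) + (X(B) + 90) = 5*7 + (2*(5 + 3*(-820/273))/(1 - 820/273) + 90) = 35 + (2*(5 - 820/91)/(-547/273) + 90) = 35 + (2*(-273/547)*(-365/91) + 90) = 35 + (2190/547 + 90) = 35 + 51420/547 = 70565/547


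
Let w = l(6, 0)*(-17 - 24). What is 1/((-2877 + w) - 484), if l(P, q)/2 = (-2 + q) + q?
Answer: -1/3197 ≈ -0.00031279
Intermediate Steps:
l(P, q) = -4 + 4*q (l(P, q) = 2*((-2 + q) + q) = 2*(-2 + 2*q) = -4 + 4*q)
w = 164 (w = (-4 + 4*0)*(-17 - 24) = (-4 + 0)*(-41) = -4*(-41) = 164)
1/((-2877 + w) - 484) = 1/((-2877 + 164) - 484) = 1/(-2713 - 484) = 1/(-3197) = -1/3197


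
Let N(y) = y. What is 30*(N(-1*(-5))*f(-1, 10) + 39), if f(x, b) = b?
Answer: 2670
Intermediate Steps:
30*(N(-1*(-5))*f(-1, 10) + 39) = 30*(-1*(-5)*10 + 39) = 30*(5*10 + 39) = 30*(50 + 39) = 30*89 = 2670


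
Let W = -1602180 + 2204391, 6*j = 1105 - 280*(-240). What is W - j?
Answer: 3544961/6 ≈ 5.9083e+5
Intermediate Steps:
j = 68305/6 (j = (1105 - 280*(-240))/6 = (1105 + 67200)/6 = (⅙)*68305 = 68305/6 ≈ 11384.)
W = 602211
W - j = 602211 - 1*68305/6 = 602211 - 68305/6 = 3544961/6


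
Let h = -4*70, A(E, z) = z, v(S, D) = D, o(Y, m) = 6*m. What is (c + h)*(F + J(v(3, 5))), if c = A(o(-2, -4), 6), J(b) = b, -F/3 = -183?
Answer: -151796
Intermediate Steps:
F = 549 (F = -3*(-183) = 549)
c = 6
h = -280
(c + h)*(F + J(v(3, 5))) = (6 - 280)*(549 + 5) = -274*554 = -151796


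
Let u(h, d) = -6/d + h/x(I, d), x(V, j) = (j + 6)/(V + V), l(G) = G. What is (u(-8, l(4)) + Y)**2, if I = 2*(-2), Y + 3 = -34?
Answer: 103041/100 ≈ 1030.4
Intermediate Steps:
Y = -37 (Y = -3 - 34 = -37)
I = -4
x(V, j) = (6 + j)/(2*V) (x(V, j) = (6 + j)/((2*V)) = (6 + j)*(1/(2*V)) = (6 + j)/(2*V))
u(h, d) = -6/d + h/(-3/4 - d/8) (u(h, d) = -6/d + h/(((1/2)*(6 + d)/(-4))) = -6/d + h/(((1/2)*(-1/4)*(6 + d))) = -6/d + h/(-3/4 - d/8))
(u(-8, l(4)) + Y)**2 = ((-6/4 - 8/(-3/4 - 1/8*4)) - 37)**2 = ((-6*1/4 - 8/(-3/4 - 1/2)) - 37)**2 = ((-3/2 - 8/(-5/4)) - 37)**2 = ((-3/2 - 8*(-4/5)) - 37)**2 = ((-3/2 + 32/5) - 37)**2 = (49/10 - 37)**2 = (-321/10)**2 = 103041/100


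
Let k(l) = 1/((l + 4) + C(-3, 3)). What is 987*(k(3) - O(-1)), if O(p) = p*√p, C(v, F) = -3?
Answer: 987/4 + 987*I ≈ 246.75 + 987.0*I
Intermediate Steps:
O(p) = p^(3/2)
k(l) = 1/(1 + l) (k(l) = 1/((l + 4) - 3) = 1/((4 + l) - 3) = 1/(1 + l))
987*(k(3) - O(-1)) = 987*(1/(1 + 3) - (-1)^(3/2)) = 987*(1/4 - (-1)*I) = 987*(¼ + I) = 987/4 + 987*I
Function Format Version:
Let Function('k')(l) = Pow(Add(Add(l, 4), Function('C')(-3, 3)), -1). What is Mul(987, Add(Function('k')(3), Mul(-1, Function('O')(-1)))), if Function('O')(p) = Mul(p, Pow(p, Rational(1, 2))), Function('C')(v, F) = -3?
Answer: Add(Rational(987, 4), Mul(987, I)) ≈ Add(246.75, Mul(987.00, I))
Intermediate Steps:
Function('O')(p) = Pow(p, Rational(3, 2))
Function('k')(l) = Pow(Add(1, l), -1) (Function('k')(l) = Pow(Add(Add(l, 4), -3), -1) = Pow(Add(Add(4, l), -3), -1) = Pow(Add(1, l), -1))
Mul(987, Add(Function('k')(3), Mul(-1, Function('O')(-1)))) = Mul(987, Add(Pow(Add(1, 3), -1), Mul(-1, Pow(-1, Rational(3, 2))))) = Mul(987, Add(Pow(4, -1), Mul(-1, Mul(-1, I)))) = Mul(987, Add(Rational(1, 4), I)) = Add(Rational(987, 4), Mul(987, I))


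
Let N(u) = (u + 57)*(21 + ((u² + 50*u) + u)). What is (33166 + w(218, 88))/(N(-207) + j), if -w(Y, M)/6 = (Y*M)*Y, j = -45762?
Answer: 12529753/2446356 ≈ 5.1218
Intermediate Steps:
w(Y, M) = -6*M*Y² (w(Y, M) = -6*Y*M*Y = -6*M*Y*Y = -6*M*Y²)
N(u) = (57 + u)*(21 + u² + 51*u) (N(u) = (57 + u)*(21 + (u² + 51*u)) = (57 + u)*(21 + u² + 51*u))
(33166 + w(218, 88))/(N(-207) + j) = (33166 - 6*88*218²)/((1197 + (-207)³ + 108*(-207)² + 2928*(-207)) - 45762) = (33166 - 6*88*47524)/((1197 - 8869743 + 108*42849 - 606096) - 45762) = (33166 - 25092672)/((1197 - 8869743 + 4627692 - 606096) - 45762) = -25059506/(-4846950 - 45762) = -25059506/(-4892712) = -25059506*(-1/4892712) = 12529753/2446356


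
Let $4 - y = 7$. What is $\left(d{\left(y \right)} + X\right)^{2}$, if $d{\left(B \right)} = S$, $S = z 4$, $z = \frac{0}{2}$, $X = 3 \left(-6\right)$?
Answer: $324$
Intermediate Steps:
$y = -3$ ($y = 4 - 7 = -3$)
$X = -18$
$z = 0$ ($z = 0 \cdot \frac{1}{2} = 0$)
$S = 0$ ($S = 0 \cdot 4 = 0$)
$d{\left(B \right)} = 0$
$\left(d{\left(y \right)} + X\right)^{2} = \left(0 - 18\right)^{2} = \left(-18\right)^{2} = 324$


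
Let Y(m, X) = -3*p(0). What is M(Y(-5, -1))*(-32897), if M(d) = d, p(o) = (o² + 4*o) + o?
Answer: 0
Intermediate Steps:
p(o) = o² + 5*o
Y(m, X) = 0 (Y(m, X) = -0*(5 + 0) = -0*5 = -3*0 = 0)
M(Y(-5, -1))*(-32897) = 0*(-32897) = 0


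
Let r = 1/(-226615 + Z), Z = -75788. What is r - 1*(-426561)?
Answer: 128993326082/302403 ≈ 4.2656e+5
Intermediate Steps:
r = -1/302403 (r = 1/(-226615 - 75788) = 1/(-302403) = -1/302403 ≈ -3.3068e-6)
r - 1*(-426561) = -1/302403 - 1*(-426561) = -1/302403 + 426561 = 128993326082/302403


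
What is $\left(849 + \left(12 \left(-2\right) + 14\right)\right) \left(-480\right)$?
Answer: $-402720$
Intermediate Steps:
$\left(849 + \left(12 \left(-2\right) + 14\right)\right) \left(-480\right) = \left(849 + \left(-24 + 14\right)\right) \left(-480\right) = \left(849 - 10\right) \left(-480\right) = 839 \left(-480\right) = -402720$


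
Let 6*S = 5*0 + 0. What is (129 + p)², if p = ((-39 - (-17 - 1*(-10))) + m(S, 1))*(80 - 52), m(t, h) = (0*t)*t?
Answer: 588289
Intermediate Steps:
S = 0 (S = (5*0 + 0)/6 = (0 + 0)/6 = (⅙)*0 = 0)
m(t, h) = 0 (m(t, h) = 0*t = 0)
p = -896 (p = ((-39 - (-17 - 1*(-10))) + 0)*(80 - 52) = ((-39 - (-17 + 10)) + 0)*28 = ((-39 - 1*(-7)) + 0)*28 = ((-39 + 7) + 0)*28 = (-32 + 0)*28 = -32*28 = -896)
(129 + p)² = (129 - 896)² = (-767)² = 588289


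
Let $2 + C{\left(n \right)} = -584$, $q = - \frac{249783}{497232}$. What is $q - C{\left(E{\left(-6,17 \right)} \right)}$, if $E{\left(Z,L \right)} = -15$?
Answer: $\frac{97042723}{165744} \approx 585.5$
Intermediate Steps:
$q = - \frac{83261}{165744}$ ($q = \left(-249783\right) \frac{1}{497232} = - \frac{83261}{165744} \approx -0.50235$)
$C{\left(n \right)} = -586$ ($C{\left(n \right)} = -2 - 584 = -586$)
$q - C{\left(E{\left(-6,17 \right)} \right)} = - \frac{83261}{165744} - -586 = - \frac{83261}{165744} + 586 = \frac{97042723}{165744}$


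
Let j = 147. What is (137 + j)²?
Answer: 80656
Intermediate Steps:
(137 + j)² = (137 + 147)² = 284² = 80656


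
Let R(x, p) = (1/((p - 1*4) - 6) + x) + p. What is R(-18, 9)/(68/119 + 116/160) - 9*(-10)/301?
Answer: -810130/109263 ≈ -7.4145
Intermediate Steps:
R(x, p) = p + x + 1/(-10 + p) (R(x, p) = (1/((p - 4) - 6) + x) + p = (1/((-4 + p) - 6) + x) + p = (1/(-10 + p) + x) + p = (x + 1/(-10 + p)) + p = p + x + 1/(-10 + p))
R(-18, 9)/(68/119 + 116/160) - 9*(-10)/301 = ((1 + 9² - 10*9 - 10*(-18) + 9*(-18))/(-10 + 9))/(68/119 + 116/160) - 9*(-10)/301 = ((1 + 81 - 90 + 180 - 162)/(-1))/(68*(1/119) + 116*(1/160)) + 90*(1/301) = (-1*10)/(4/7 + 29/40) + 90/301 = -10/363/280 + 90/301 = -10*280/363 + 90/301 = -2800/363 + 90/301 = -810130/109263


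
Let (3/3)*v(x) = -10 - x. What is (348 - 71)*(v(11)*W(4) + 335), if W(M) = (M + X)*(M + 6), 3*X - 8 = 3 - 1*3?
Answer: -295005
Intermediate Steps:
X = 8/3 (X = 8/3 + (3 - 1*3)/3 = 8/3 + (3 - 3)/3 = 8/3 + (⅓)*0 = 8/3 + 0 = 8/3 ≈ 2.6667)
W(M) = (6 + M)*(8/3 + M) (W(M) = (M + 8/3)*(M + 6) = (8/3 + M)*(6 + M) = (6 + M)*(8/3 + M))
v(x) = -10 - x
(348 - 71)*(v(11)*W(4) + 335) = (348 - 71)*((-10 - 1*11)*(16 + 4² + (26/3)*4) + 335) = 277*((-10 - 11)*(16 + 16 + 104/3) + 335) = 277*(-21*200/3 + 335) = 277*(-1400 + 335) = 277*(-1065) = -295005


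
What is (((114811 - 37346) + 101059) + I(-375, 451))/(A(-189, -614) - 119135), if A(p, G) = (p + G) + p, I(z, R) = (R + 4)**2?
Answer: -385549/120127 ≈ -3.2095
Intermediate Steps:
I(z, R) = (4 + R)**2
A(p, G) = G + 2*p (A(p, G) = (G + p) + p = G + 2*p)
(((114811 - 37346) + 101059) + I(-375, 451))/(A(-189, -614) - 119135) = (((114811 - 37346) + 101059) + (4 + 451)**2)/((-614 + 2*(-189)) - 119135) = ((77465 + 101059) + 455**2)/((-614 - 378) - 119135) = (178524 + 207025)/(-992 - 119135) = 385549/(-120127) = 385549*(-1/120127) = -385549/120127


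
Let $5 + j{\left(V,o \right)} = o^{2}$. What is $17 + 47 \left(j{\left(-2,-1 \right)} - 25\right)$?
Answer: $-1346$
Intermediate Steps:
$j{\left(V,o \right)} = -5 + o^{2}$
$17 + 47 \left(j{\left(-2,-1 \right)} - 25\right) = 17 + 47 \left(\left(-5 + \left(-1\right)^{2}\right) - 25\right) = 17 + 47 \left(\left(-5 + 1\right) - 25\right) = 17 + 47 \left(-4 - 25\right) = 17 + 47 \left(-29\right) = 17 - 1363 = -1346$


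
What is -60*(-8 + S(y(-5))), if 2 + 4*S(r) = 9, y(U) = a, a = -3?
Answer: 375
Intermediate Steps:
y(U) = -3
S(r) = 7/4 (S(r) = -½ + (¼)*9 = -½ + 9/4 = 7/4)
-60*(-8 + S(y(-5))) = -60*(-8 + 7/4) = -60*(-25/4) = 375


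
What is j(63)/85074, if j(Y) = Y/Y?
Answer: 1/85074 ≈ 1.1754e-5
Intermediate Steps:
j(Y) = 1
j(63)/85074 = 1/85074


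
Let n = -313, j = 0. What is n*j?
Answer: 0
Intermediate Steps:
n*j = -313*0 = 0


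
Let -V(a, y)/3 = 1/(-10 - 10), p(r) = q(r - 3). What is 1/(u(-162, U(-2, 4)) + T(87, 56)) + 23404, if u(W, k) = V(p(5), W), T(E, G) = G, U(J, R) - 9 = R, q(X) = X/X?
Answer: 26282712/1123 ≈ 23404.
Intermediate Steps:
q(X) = 1
U(J, R) = 9 + R
p(r) = 1
V(a, y) = 3/20 (V(a, y) = -3/(-10 - 10) = -3/(-20) = -3*(-1/20) = 3/20)
u(W, k) = 3/20
1/(u(-162, U(-2, 4)) + T(87, 56)) + 23404 = 1/(3/20 + 56) + 23404 = 1/(1123/20) + 23404 = 20/1123 + 23404 = 26282712/1123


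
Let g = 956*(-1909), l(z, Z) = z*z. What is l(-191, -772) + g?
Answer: -1788523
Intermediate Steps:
l(z, Z) = z**2
g = -1825004
l(-191, -772) + g = (-191)**2 - 1825004 = 36481 - 1825004 = -1788523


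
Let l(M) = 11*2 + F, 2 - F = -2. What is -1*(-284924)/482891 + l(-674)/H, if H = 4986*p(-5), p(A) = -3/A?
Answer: 2162334511/3611541789 ≈ 0.59873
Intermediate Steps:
F = 4 (F = 2 - 1*(-2) = 2 + 2 = 4)
l(M) = 26 (l(M) = 11*2 + 4 = 22 + 4 = 26)
H = 14958/5 (H = 4986*(-3/(-5)) = 4986*(-3*(-⅕)) = 4986*(⅗) = 14958/5 ≈ 2991.6)
-1*(-284924)/482891 + l(-674)/H = -1*(-284924)/482891 + 26/(14958/5) = 284924*(1/482891) + 26*(5/14958) = 284924/482891 + 65/7479 = 2162334511/3611541789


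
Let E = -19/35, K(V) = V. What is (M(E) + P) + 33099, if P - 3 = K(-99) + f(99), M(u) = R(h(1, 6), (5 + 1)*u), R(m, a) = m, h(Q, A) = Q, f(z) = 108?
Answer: 33112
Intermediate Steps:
E = -19/35 (E = -19*1/35 = -19/35 ≈ -0.54286)
M(u) = 1
P = 12 (P = 3 + (-99 + 108) = 3 + 9 = 12)
(M(E) + P) + 33099 = (1 + 12) + 33099 = 13 + 33099 = 33112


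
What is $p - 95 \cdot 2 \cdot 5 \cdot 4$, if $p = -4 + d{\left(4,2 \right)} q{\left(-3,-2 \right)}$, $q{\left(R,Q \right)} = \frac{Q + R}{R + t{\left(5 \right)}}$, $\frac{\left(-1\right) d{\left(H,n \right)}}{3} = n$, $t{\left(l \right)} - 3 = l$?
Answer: $-3798$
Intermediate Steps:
$t{\left(l \right)} = 3 + l$
$d{\left(H,n \right)} = - 3 n$
$q{\left(R,Q \right)} = \frac{Q + R}{8 + R}$ ($q{\left(R,Q \right)} = \frac{Q + R}{R + \left(3 + 5\right)} = \frac{Q + R}{R + 8} = \frac{Q + R}{8 + R}$)
$p = 2$ ($p = -4 + \left(-3\right) 2 \frac{-2 - 3}{8 - 3} = -4 - 6 \cdot \frac{1}{5} \left(-5\right) = -4 - -6 = -4 + 6 = 2$)
$p - 95 \cdot 2 \cdot 5 \cdot 4 = 2 - 95 \cdot 2 \cdot 5 \cdot 4 = 2 - 95 \cdot 10 \cdot 4 = 2 - 3800 = -3798$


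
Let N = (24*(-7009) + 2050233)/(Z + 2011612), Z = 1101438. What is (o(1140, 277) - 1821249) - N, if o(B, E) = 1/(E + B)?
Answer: -8033881409325689/4411191850 ≈ -1.8213e+6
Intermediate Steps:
o(B, E) = 1/(B + E)
N = 1882017/3113050 (N = (24*(-7009) + 2050233)/(1101438 + 2011612) = (-168216 + 2050233)/3113050 = 1882017*(1/3113050) = 1882017/3113050 ≈ 0.60456)
(o(1140, 277) - 1821249) - N = (1/(1140 + 277) - 1821249) - 1*1882017/3113050 = (1/1417 - 1821249) - 1882017/3113050 = -2580709832/1417 - 1882017/3113050 = -8033881409325689/4411191850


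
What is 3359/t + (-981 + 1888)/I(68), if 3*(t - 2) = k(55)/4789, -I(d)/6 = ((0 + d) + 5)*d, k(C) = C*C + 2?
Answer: 159701099125/105107736 ≈ 1519.4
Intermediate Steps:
k(C) = 2 + C² (k(C) = C² + 2 = 2 + C²)
I(d) = -6*d*(5 + d) (I(d) = -6*((0 + d) + 5)*d = -6*(d + 5)*d = -6*(5 + d)*d = -6*d*(5 + d))
t = 10587/4789 (t = 2 + ((2 + 55²)/4789)/3 = 2 + ((2 + 3025)*(1/4789))/3 = 2 + (3027*(1/4789))/3 = 2 + (⅓)*(3027/4789) = 2 + 1009/4789 = 10587/4789 ≈ 2.2107)
3359/t + (-981 + 1888)/I(68) = 3359/(10587/4789) + (-981 + 1888)/((-6*68*(5 + 68))) = 3359*(4789/10587) + 907/((-6*68*73)) = 16086251/10587 + 907/(-29784) = 16086251/10587 + 907*(-1/29784) = 16086251/10587 - 907/29784 = 159701099125/105107736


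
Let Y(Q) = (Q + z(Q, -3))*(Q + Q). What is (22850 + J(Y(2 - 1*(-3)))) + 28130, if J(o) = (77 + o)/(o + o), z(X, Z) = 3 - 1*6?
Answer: 2039297/40 ≈ 50982.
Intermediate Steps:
z(X, Z) = -3 (z(X, Z) = 3 - 6 = -3)
Y(Q) = 2*Q*(-3 + Q) (Y(Q) = (Q - 3)*(Q + Q) = (-3 + Q)*(2*Q) = 2*Q*(-3 + Q))
J(o) = (77 + o)/(2*o) (J(o) = (77 + o)/((2*o)) = (77 + o)*(1/(2*o)) = (77 + o)/(2*o))
(22850 + J(Y(2 - 1*(-3)))) + 28130 = (22850 + (77 + 2*(2 - 1*(-3))*(-3 + (2 - 1*(-3))))/(2*((2*(2 - 1*(-3))*(-3 + (2 - 1*(-3))))))) + 28130 = (22850 + (77 + 2*(2 + 3)*(-3 + (2 + 3)))/(2*((2*(2 + 3)*(-3 + (2 + 3)))))) + 28130 = (22850 + (77 + 2*5*(-3 + 5))/(2*((2*5*(-3 + 5))))) + 28130 = (22850 + (77 + 2*5*2)/(2*((2*5*2)))) + 28130 = (22850 + (1/2)*(77 + 20)/20) + 28130 = (22850 + (1/2)*(1/20)*97) + 28130 = (22850 + 97/40) + 28130 = 914097/40 + 28130 = 2039297/40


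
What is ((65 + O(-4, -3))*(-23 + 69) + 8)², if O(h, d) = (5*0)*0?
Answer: 8988004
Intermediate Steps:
O(h, d) = 0 (O(h, d) = 0*0 = 0)
((65 + O(-4, -3))*(-23 + 69) + 8)² = ((65 + 0)*(-23 + 69) + 8)² = (65*46 + 8)² = (2990 + 8)² = 2998² = 8988004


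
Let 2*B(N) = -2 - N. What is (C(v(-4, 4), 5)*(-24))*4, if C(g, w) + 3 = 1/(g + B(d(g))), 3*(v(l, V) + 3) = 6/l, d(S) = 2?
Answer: 3360/11 ≈ 305.45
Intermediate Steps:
v(l, V) = -3 + 2/l (v(l, V) = -3 + (6/l)/3 = -3 + 2/l)
B(N) = -1 - N/2 (B(N) = (-2 - N)/2 = -1 - N/2)
C(g, w) = -3 + 1/(-2 + g) (C(g, w) = -3 + 1/(g + (-1 - ½*2)) = -3 + 1/(g + (-1 - 1)) = -3 + 1/(g - 2) = -3 + 1/(-2 + g))
(C(v(-4, 4), 5)*(-24))*4 = (((7 - 3*(-3 + 2/(-4)))/(-2 + (-3 + 2/(-4))))*(-24))*4 = (((7 - 3*(-3 + 2*(-¼)))/(-2 + (-3 + 2*(-¼))))*(-24))*4 = (((7 - 3*(-3 - ½))/(-2 + (-3 - ½)))*(-24))*4 = (((7 - 3*(-7/2))/(-2 - 7/2))*(-24))*4 = (((7 + 21/2)/(-11/2))*(-24))*4 = (-2/11*35/2*(-24))*4 = -35/11*(-24)*4 = (840/11)*4 = 3360/11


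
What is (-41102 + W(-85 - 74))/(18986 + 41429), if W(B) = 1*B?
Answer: -41261/60415 ≈ -0.68296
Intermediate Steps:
W(B) = B
(-41102 + W(-85 - 74))/(18986 + 41429) = (-41102 + (-85 - 74))/(18986 + 41429) = (-41102 - 159)/60415 = -41261*1/60415 = -41261/60415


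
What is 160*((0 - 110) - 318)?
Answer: -68480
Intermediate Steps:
160*((0 - 110) - 318) = 160*(-110 - 318) = 160*(-428) = -68480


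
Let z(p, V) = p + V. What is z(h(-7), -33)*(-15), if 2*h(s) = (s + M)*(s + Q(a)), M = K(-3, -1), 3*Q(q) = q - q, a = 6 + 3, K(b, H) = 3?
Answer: 285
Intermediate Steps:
a = 9
Q(q) = 0 (Q(q) = (q - q)/3 = (⅓)*0 = 0)
M = 3
h(s) = s*(3 + s)/2 (h(s) = ((s + 3)*(s + 0))/2 = ((3 + s)*s)/2 = (s*(3 + s))/2 = s*(3 + s)/2)
z(p, V) = V + p
z(h(-7), -33)*(-15) = (-33 + (½)*(-7)*(3 - 7))*(-15) = (-33 + (½)*(-7)*(-4))*(-15) = (-33 + 14)*(-15) = -19*(-15) = 285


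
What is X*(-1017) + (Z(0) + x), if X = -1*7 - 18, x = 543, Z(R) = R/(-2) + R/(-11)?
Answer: 25968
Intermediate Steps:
Z(R) = -13*R/22 (Z(R) = R*(-1/2) + R*(-1/11) = -R/2 - R/11 = -13*R/22)
X = -25 (X = -7 - 18 = -25)
X*(-1017) + (Z(0) + x) = -25*(-1017) + (-13/22*0 + 543) = 25425 + (0 + 543) = 25425 + 543 = 25968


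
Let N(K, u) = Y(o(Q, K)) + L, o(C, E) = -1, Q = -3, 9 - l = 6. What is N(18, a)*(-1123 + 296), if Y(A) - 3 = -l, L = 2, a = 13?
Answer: -1654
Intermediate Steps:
l = 3 (l = 9 - 1*6 = 9 - 6 = 3)
Y(A) = 0 (Y(A) = 3 - 1*3 = 3 - 3 = 0)
N(K, u) = 2 (N(K, u) = 0 + 2 = 2)
N(18, a)*(-1123 + 296) = 2*(-1123 + 296) = 2*(-827) = -1654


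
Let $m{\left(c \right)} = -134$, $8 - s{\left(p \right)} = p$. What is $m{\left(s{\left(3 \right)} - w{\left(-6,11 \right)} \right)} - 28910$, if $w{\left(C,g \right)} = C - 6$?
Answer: $-29044$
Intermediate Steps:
$s{\left(p \right)} = 8 - p$
$w{\left(C,g \right)} = -6 + C$
$m{\left(s{\left(3 \right)} - w{\left(-6,11 \right)} \right)} - 28910 = -134 - 28910 = -29044$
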